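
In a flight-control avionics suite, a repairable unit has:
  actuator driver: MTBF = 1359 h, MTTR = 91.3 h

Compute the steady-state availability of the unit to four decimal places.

0.9370

A(actuator driver) = MTBF/(MTBF+MTTR) = 1359/(1359+91.3) = 0.9370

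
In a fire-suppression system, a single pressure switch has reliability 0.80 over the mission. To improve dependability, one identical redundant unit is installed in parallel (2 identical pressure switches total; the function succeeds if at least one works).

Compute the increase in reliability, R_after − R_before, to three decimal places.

R_before = 0.80
R_after = 1 − (1 − 0.80)^2 = 0.960
ΔR = 0.960 − 0.80 = 0.160

0.160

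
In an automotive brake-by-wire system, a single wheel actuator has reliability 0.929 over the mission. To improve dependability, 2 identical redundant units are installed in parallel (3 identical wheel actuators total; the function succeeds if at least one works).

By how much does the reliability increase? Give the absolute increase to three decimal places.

R_before = 0.929
R_after = 1 − (1 − 0.929)^3 = 1.000
ΔR = 1.000 − 0.929 = 0.071

0.071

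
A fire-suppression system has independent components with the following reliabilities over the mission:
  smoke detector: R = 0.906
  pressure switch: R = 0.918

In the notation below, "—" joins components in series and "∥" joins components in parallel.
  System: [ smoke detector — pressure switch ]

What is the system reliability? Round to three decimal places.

0.832

Series (smoke detector and pressure switch): 0.90600 × 0.91800 = 0.832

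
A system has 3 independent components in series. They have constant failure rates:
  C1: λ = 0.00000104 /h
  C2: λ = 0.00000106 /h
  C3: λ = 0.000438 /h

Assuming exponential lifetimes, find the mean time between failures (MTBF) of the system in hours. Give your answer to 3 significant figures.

2270

Series of exponential components: λ_sys = Σ λ_i
λ_sys = 0.00000104 + 0.00000106 + 0.000438 = 4.4010e-04 /h
MTBF = 1 / λ_sys = 2270 h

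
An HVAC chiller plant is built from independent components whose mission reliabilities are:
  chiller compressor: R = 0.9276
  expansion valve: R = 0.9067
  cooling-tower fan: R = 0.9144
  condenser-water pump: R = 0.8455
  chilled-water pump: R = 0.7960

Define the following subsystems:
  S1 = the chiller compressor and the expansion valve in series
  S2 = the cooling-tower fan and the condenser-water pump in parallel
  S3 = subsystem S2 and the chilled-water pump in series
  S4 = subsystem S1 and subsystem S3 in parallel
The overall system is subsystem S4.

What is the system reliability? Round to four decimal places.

Series (chiller compressor and expansion valve): 0.927600 × 0.906700 = 0.841055
Parallel (cooling-tower fan and condenser-water pump): 1 − (1 − 0.914400)(1 − 0.845500) = 0.986775
Series ([0.986775] and chilled-water pump): 0.986775 × 0.796000 = 0.785473
Parallel ([0.841055] and [0.785473]): 1 − (1 − 0.841055)(1 − 0.785473) = 0.9659

0.9659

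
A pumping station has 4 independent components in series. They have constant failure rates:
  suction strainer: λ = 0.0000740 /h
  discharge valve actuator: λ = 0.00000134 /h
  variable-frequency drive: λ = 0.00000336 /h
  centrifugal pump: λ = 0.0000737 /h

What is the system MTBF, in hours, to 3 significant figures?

6560

Series of exponential components: λ_sys = Σ λ_i
λ_sys = 0.0000740 + 0.00000134 + 0.00000336 + 0.0000737 = 1.5240e-04 /h
MTBF = 1 / λ_sys = 6560 h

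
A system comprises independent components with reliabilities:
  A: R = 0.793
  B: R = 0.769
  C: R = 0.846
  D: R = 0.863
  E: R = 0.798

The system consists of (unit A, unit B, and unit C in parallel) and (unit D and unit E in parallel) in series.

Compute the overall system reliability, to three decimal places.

Parallel (A, B, and C): 1 − (1 − 0.79300)(1 − 0.76900)(1 − 0.84600) = 0.99264
Parallel (D and E): 1 − (1 − 0.86300)(1 − 0.79800) = 0.97233
Series ([0.99264] and [0.97233]): 0.99264 × 0.97233 = 0.965

0.965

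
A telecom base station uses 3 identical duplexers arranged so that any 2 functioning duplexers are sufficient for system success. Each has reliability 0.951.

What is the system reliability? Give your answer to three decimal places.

0.993

R = Σ_{i=2}^{3} C(3,i) p^i (1−p)^{3−i} with p = 0.951
C(3,2)·0.951^2·0.049^1 = 0.13295
C(3,3)·0.951^3·0.049^0 = 0.86009
Sum = 0.993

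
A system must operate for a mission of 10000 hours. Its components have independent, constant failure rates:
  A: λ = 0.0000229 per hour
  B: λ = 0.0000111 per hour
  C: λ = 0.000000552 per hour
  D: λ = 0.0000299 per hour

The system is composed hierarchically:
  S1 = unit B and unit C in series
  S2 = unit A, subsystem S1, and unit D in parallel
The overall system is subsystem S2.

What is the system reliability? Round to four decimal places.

R(A) = exp(−0.0000229 × 10000) = 0.795329
R(B) = exp(−0.0000111 × 10000) = 0.894939
R(C) = exp(−0.000000552 × 10000) = 0.994495
R(D) = exp(−0.0000299 × 10000) = 0.741559
Series (B and C): 0.894939 × 0.994495 = 0.890012
Parallel (A, [0.890012], and D): 1 − (1 − 0.795329)(1 − 0.890012)(1 − 0.741559) = 0.9942

0.9942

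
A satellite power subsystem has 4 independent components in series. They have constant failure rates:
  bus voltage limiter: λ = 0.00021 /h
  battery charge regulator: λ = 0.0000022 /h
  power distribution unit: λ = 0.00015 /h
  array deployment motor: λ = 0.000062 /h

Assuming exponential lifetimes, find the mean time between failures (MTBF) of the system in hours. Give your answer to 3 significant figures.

Series of exponential components: λ_sys = Σ λ_i
λ_sys = 0.00021 + 0.0000022 + 0.00015 + 0.000062 = 4.2420e-04 /h
MTBF = 1 / λ_sys = 2360 h

2360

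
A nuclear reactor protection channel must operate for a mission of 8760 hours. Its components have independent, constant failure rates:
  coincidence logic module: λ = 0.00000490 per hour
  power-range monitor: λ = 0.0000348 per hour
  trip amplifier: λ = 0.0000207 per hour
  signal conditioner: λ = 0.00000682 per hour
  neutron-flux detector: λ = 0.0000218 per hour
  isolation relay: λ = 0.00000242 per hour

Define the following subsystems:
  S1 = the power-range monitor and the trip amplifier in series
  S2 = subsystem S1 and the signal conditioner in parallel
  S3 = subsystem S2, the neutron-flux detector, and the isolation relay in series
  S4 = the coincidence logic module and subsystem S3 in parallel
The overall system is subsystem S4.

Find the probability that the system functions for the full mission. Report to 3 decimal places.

0.991

R(coincidence logic module) = exp(−0.00000490 × 8760) = 0.95798
R(power-range monitor) = exp(−0.0000348 × 8760) = 0.73724
R(trip amplifier) = exp(−0.0000207 × 8760) = 0.83416
R(signal conditioner) = exp(−0.00000682 × 8760) = 0.94201
R(neutron-flux detector) = exp(−0.0000218 × 8760) = 0.82616
R(isolation relay) = exp(−0.00000242 × 8760) = 0.97902
Series (power-range monitor and trip amplifier): 0.73724 × 0.83416 = 0.61498
Parallel ([0.61498] and signal conditioner): 1 − (1 − 0.61498)(1 − 0.94201) = 0.97767
Series ([0.97767], neutron-flux detector, and isolation relay): 0.97767 × 0.82616 × 0.97902 = 0.79077
Parallel (coincidence logic module and [0.79077]): 1 − (1 − 0.95798)(1 − 0.79077) = 0.991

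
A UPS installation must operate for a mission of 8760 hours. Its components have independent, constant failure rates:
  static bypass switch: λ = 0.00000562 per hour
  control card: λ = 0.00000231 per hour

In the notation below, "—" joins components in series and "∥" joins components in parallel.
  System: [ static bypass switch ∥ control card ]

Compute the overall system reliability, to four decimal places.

R(static bypass switch) = exp(−0.00000562 × 8760) = 0.951961
R(control card) = exp(−0.00000231 × 8760) = 0.979968
Parallel (static bypass switch and control card): 1 − (1 − 0.951961)(1 − 0.979968) = 0.9990

0.9990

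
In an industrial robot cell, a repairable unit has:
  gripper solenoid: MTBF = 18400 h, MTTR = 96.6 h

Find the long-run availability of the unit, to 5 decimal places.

A(gripper solenoid) = MTBF/(MTBF+MTTR) = 18400/(18400+96.6) = 0.99478

0.99478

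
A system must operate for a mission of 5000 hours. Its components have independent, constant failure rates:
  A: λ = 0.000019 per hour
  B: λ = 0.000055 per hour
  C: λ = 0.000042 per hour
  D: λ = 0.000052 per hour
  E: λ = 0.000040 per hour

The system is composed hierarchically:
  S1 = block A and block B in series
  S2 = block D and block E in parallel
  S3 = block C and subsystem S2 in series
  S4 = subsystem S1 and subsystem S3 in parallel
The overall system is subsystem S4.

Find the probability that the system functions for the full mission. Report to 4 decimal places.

0.9310

R(A) = exp(−0.000019 × 5000) = 0.909373
R(B) = exp(−0.000055 × 5000) = 0.759572
R(C) = exp(−0.000042 × 5000) = 0.810584
R(D) = exp(−0.000052 × 5000) = 0.771052
R(E) = exp(−0.000040 × 5000) = 0.818731
Series (A and B): 0.909373 × 0.759572 = 0.690734
Parallel (D and E): 1 − (1 − 0.771052)(1 − 0.818731) = 0.958499
Series (C and [0.958499]): 0.810584 × 0.958499 = 0.776944
Parallel ([0.690734] and [0.776944]): 1 − (1 − 0.690734)(1 − 0.776944) = 0.9310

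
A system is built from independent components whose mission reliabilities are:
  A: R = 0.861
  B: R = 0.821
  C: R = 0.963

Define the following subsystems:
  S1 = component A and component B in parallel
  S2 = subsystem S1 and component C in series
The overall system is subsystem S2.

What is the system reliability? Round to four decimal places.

0.9390

Parallel (A and B): 1 − (1 − 0.861000)(1 − 0.821000) = 0.975119
Series ([0.975119] and C): 0.975119 × 0.963000 = 0.9390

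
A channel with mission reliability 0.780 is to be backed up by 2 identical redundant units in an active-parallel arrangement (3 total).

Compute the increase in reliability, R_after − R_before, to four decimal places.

R_before = 0.780
R_after = 1 − (1 − 0.780)^3 = 0.9894
ΔR = 0.9894 − 0.780 = 0.2094

0.2094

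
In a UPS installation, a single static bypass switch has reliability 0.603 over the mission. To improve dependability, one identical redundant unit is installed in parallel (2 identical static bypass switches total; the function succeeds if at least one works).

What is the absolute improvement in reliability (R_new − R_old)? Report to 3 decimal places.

R_before = 0.603
R_after = 1 − (1 − 0.603)^2 = 0.842
ΔR = 0.842 − 0.603 = 0.239

0.239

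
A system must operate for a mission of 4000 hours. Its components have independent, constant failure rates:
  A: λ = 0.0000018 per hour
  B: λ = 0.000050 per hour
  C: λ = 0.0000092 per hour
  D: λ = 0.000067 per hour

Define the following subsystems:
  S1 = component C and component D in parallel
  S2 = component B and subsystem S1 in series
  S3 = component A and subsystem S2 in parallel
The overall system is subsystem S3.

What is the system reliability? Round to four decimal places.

0.9986

R(A) = exp(−0.0000018 × 4000) = 0.992826
R(B) = exp(−0.000050 × 4000) = 0.818731
R(C) = exp(−0.0000092 × 4000) = 0.963869
R(D) = exp(−0.000067 × 4000) = 0.764908
Parallel (C and D): 1 − (1 − 0.963869)(1 − 0.764908) = 0.991506
Series (B and [0.991506]): 0.818731 × 0.991506 = 0.811777
Parallel (A and [0.811777]): 1 − (1 − 0.992826)(1 − 0.811777) = 0.9986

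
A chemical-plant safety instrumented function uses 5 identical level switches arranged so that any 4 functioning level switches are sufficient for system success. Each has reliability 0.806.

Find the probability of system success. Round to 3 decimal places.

0.750

R = Σ_{i=4}^{5} C(5,i) p^i (1−p)^{5−i} with p = 0.806
C(5,4)·0.806^4·0.194^1 = 0.40937
C(5,5)·0.806^5·0.194^0 = 0.34015
Sum = 0.750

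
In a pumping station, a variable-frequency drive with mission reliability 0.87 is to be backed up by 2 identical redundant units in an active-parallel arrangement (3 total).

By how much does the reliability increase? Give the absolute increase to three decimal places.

R_before = 0.87
R_after = 1 − (1 − 0.87)^3 = 0.998
ΔR = 0.998 − 0.87 = 0.128

0.128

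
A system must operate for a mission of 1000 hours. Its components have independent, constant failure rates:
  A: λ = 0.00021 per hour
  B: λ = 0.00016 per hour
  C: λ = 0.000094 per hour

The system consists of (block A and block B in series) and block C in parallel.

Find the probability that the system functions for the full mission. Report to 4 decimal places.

0.9723

R(A) = exp(−0.00021 × 1000) = 0.810584
R(B) = exp(−0.00016 × 1000) = 0.852144
R(C) = exp(−0.000094 × 1000) = 0.910283
Series (A and B): 0.810584 × 0.852144 = 0.690734
Parallel ([0.690734] and C): 1 − (1 − 0.690734)(1 − 0.910283) = 0.9723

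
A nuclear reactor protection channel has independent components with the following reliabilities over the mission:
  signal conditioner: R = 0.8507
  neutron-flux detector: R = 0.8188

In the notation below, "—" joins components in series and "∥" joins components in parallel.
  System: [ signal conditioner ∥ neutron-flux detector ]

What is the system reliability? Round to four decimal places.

Parallel (signal conditioner and neutron-flux detector): 1 − (1 − 0.850700)(1 − 0.818800) = 0.9729

0.9729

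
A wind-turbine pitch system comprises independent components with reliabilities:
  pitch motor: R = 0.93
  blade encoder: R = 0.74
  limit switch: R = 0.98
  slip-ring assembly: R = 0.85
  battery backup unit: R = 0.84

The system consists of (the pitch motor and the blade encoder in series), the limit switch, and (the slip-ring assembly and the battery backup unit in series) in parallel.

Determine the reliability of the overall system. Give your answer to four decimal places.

0.9982

Series (pitch motor and blade encoder): 0.930000 × 0.740000 = 0.688200
Series (slip-ring assembly and battery backup unit): 0.850000 × 0.840000 = 0.714000
Parallel ([0.688200], limit switch, and [0.714000]): 1 − (1 − 0.688200)(1 − 0.980000)(1 − 0.714000) = 0.9982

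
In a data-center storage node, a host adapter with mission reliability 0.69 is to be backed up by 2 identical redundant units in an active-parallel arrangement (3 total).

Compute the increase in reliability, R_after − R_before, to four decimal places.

R_before = 0.69
R_after = 1 − (1 − 0.69)^3 = 0.9702
ΔR = 0.9702 − 0.69 = 0.2802

0.2802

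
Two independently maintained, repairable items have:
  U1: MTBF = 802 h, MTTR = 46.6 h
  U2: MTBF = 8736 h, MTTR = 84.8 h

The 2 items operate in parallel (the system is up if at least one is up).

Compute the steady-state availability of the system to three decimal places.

A(U1) = MTBF/(MTBF+MTTR) = 802/(802+46.6) = 0.945086
A(U2) = MTBF/(MTBF+MTTR) = 8736/(8736+84.8) = 0.990386
Parallel availability: 1 − (1 − 0.945086)(1 − 0.990386) = 0.999

0.999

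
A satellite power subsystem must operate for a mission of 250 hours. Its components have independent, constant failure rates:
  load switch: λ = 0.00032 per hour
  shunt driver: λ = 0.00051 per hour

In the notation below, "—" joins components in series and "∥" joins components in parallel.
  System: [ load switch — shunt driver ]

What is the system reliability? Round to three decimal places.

R(load switch) = exp(−0.00032 × 250) = 0.92312
R(shunt driver) = exp(−0.00051 × 250) = 0.88029
Series (load switch and shunt driver): 0.92312 × 0.88029 = 0.813

0.813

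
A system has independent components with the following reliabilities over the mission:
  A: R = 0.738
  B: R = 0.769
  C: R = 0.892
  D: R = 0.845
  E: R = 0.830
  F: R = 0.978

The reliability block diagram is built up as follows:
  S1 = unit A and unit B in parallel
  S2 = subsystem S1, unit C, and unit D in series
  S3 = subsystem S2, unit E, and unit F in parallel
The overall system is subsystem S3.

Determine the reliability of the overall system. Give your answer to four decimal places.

0.9989

Parallel (A and B): 1 − (1 − 0.738000)(1 − 0.769000) = 0.939478
Series ([0.939478], C, and D): 0.939478 × 0.892000 × 0.845000 = 0.708122
Parallel ([0.708122], E, and F): 1 − (1 − 0.708122)(1 − 0.830000)(1 − 0.978000) = 0.9989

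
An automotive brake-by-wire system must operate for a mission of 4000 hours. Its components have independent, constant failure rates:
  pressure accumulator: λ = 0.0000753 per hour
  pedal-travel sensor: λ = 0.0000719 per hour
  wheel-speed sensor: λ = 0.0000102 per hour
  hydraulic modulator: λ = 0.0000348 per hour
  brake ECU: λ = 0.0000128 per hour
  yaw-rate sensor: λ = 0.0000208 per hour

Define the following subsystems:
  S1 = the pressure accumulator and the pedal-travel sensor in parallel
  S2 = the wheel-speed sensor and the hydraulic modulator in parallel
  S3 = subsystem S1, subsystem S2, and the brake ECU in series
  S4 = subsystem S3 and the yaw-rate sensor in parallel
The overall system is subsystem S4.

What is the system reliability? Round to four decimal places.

R(pressure accumulator) = exp(−0.0000753 × 4000) = 0.739930
R(pedal-travel sensor) = exp(−0.0000719 × 4000) = 0.750062
R(wheel-speed sensor) = exp(−0.0000102 × 4000) = 0.960021
R(hydraulic modulator) = exp(−0.0000348 × 4000) = 0.870054
R(brake ECU) = exp(−0.0000128 × 4000) = 0.950089
R(yaw-rate sensor) = exp(−0.0000208 × 4000) = 0.920167
Parallel (pressure accumulator and pedal-travel sensor): 1 − (1 − 0.739930)(1 − 0.750062) = 0.934999
Parallel (wheel-speed sensor and hydraulic modulator): 1 − (1 − 0.960021)(1 − 0.870054) = 0.994805
Series ([0.934999], [0.994805], and brake ECU): 0.934999 × 0.994805 × 0.950089 = 0.883717
Parallel ([0.883717] and yaw-rate sensor): 1 − (1 − 0.883717)(1 − 0.920167) = 0.9907

0.9907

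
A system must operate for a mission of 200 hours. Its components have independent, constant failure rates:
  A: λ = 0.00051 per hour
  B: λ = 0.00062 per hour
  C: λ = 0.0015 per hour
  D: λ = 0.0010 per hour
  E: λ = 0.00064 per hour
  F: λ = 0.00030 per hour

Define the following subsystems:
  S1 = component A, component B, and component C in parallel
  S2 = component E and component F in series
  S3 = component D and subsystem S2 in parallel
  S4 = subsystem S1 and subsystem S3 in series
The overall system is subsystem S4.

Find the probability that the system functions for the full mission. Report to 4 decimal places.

R(A) = exp(−0.00051 × 200) = 0.903030
R(B) = exp(−0.00062 × 200) = 0.883380
R(C) = exp(−0.0015 × 200) = 0.740818
R(D) = exp(−0.0010 × 200) = 0.818731
R(E) = exp(−0.00064 × 200) = 0.879853
R(F) = exp(−0.00030 × 200) = 0.941765
Parallel (A, B, and C): 1 − (1 − 0.903030)(1 − 0.883380)(1 − 0.740818) = 0.997069
Series (E and F): 0.879853 × 0.941765 = 0.828615
Parallel (D and [0.828615]): 1 − (1 − 0.818731)(1 − 0.828615) = 0.968933
Series ([0.997069] and [0.968933]): 0.997069 × 0.968933 = 0.9661

0.9661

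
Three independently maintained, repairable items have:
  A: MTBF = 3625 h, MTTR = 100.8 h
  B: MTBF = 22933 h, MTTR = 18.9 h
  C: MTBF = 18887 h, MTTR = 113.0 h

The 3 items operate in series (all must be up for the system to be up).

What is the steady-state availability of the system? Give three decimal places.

0.966

A(A) = MTBF/(MTBF+MTTR) = 3625/(3625+100.8) = 0.972945
A(B) = MTBF/(MTBF+MTTR) = 22933/(22933+18.9) = 0.999177
A(C) = MTBF/(MTBF+MTTR) = 18887/(18887+113.0) = 0.994053
Series availability: 0.972945 × 0.999177 × 0.994053 = 0.966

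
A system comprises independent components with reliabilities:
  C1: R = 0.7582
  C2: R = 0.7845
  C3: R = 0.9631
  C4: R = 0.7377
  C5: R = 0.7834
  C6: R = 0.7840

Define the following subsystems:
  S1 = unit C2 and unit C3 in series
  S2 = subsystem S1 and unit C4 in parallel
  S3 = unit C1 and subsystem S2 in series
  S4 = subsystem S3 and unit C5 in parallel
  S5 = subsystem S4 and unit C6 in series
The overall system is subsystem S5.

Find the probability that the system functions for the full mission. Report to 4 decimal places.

Series (C2 and C3): 0.784500 × 0.963100 = 0.755552
Parallel ([0.755552] and C4): 1 − (1 − 0.755552)(1 − 0.737700) = 0.935881
Series (C1 and [0.935881]): 0.758200 × 0.935881 = 0.709585
Parallel ([0.709585] and C5): 1 − (1 − 0.709585)(1 − 0.783400) = 0.937096
Series ([0.937096] and C6): 0.937096 × 0.784000 = 0.7347

0.7347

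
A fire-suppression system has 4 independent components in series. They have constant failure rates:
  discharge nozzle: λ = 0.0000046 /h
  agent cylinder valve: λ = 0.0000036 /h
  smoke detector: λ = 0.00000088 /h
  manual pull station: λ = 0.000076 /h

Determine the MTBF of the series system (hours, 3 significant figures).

Series of exponential components: λ_sys = Σ λ_i
λ_sys = 0.0000046 + 0.0000036 + 0.00000088 + 0.000076 = 8.5080e-05 /h
MTBF = 1 / λ_sys = 11800 h

11800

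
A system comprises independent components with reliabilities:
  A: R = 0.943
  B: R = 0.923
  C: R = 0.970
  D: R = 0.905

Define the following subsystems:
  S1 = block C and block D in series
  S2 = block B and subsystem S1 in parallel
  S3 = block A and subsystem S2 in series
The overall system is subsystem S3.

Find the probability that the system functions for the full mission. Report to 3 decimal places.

Series (C and D): 0.97000 × 0.90500 = 0.87785
Parallel (B and [0.87785]): 1 − (1 − 0.92300)(1 − 0.87785) = 0.99059
Series (A and [0.99059]): 0.94300 × 0.99059 = 0.934

0.934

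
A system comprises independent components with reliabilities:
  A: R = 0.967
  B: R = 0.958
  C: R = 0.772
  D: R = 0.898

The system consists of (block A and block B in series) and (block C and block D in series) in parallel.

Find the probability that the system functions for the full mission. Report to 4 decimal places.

Series (A and B): 0.967000 × 0.958000 = 0.926386
Series (C and D): 0.772000 × 0.898000 = 0.693256
Parallel ([0.926386] and [0.693256]): 1 − (1 − 0.926386)(1 − 0.693256) = 0.9774

0.9774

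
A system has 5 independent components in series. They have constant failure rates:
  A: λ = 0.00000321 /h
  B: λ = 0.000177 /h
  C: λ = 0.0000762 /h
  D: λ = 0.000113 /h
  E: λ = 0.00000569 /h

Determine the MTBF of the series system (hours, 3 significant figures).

2670

Series of exponential components: λ_sys = Σ λ_i
λ_sys = 0.00000321 + 0.000177 + 0.0000762 + 0.000113 + 0.00000569 = 3.7510e-04 /h
MTBF = 1 / λ_sys = 2670 h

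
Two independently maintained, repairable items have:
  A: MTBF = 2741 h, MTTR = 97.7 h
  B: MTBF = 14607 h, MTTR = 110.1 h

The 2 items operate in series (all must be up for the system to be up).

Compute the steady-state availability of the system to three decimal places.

0.958

A(A) = MTBF/(MTBF+MTTR) = 2741/(2741+97.7) = 0.965583
A(B) = MTBF/(MTBF+MTTR) = 14607/(14607+110.1) = 0.992519
Series availability: 0.965583 × 0.992519 = 0.958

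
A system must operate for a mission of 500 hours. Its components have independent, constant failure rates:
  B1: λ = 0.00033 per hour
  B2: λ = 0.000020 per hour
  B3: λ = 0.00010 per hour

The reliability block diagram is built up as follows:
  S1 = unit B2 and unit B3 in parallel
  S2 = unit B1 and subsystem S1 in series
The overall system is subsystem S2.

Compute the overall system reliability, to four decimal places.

R(B1) = exp(−0.00033 × 500) = 0.847894
R(B2) = exp(−0.000020 × 500) = 0.990050
R(B3) = exp(−0.00010 × 500) = 0.951229
Parallel (B2 and B3): 1 − (1 − 0.990050)(1 − 0.951229) = 0.999515
Series (B1 and [0.999515]): 0.847894 × 0.999515 = 0.8475

0.8475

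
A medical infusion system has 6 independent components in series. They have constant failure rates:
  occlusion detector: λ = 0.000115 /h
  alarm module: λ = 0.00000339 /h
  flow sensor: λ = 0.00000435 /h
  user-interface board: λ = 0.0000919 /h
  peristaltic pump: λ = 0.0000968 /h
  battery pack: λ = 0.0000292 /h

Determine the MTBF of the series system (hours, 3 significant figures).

Series of exponential components: λ_sys = Σ λ_i
λ_sys = 0.000115 + 0.00000339 + 0.00000435 + 0.0000919 + 0.0000968 + 0.0000292 = 3.4064e-04 /h
MTBF = 1 / λ_sys = 2940 h

2940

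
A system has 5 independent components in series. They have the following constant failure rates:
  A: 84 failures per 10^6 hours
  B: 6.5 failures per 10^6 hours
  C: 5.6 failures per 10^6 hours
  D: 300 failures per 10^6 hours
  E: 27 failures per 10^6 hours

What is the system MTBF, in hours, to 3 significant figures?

2360

Series of exponential components: λ_sys = Σ λ_i
λ_sys = 0.000084 + 0.0000065 + 0.0000056 + 0.00030 + 0.000027 = 4.2310e-04 /h
MTBF = 1 / λ_sys = 2360 h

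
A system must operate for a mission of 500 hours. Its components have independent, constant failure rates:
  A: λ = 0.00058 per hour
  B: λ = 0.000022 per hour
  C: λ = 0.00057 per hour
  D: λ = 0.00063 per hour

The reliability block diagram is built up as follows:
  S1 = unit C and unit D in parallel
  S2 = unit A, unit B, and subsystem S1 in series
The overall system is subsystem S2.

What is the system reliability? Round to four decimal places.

R(A) = exp(−0.00058 × 500) = 0.748264
R(B) = exp(−0.000022 × 500) = 0.989060
R(C) = exp(−0.00057 × 500) = 0.752014
R(D) = exp(−0.00063 × 500) = 0.729789
Parallel (C and D): 1 − (1 − 0.752014)(1 − 0.729789) = 0.932991
Series (A, B, and [0.932991]): 0.748264 × 0.989060 × 0.932991 = 0.6905

0.6905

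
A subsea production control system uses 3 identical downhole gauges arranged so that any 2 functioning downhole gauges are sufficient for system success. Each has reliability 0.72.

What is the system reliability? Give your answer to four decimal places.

R = Σ_{i=2}^{3} C(3,i) p^i (1−p)^{3−i} with p = 0.72
C(3,2)·0.72^2·0.28^1 = 0.435456
C(3,3)·0.72^3·0.28^0 = 0.373248
Sum = 0.8087

0.8087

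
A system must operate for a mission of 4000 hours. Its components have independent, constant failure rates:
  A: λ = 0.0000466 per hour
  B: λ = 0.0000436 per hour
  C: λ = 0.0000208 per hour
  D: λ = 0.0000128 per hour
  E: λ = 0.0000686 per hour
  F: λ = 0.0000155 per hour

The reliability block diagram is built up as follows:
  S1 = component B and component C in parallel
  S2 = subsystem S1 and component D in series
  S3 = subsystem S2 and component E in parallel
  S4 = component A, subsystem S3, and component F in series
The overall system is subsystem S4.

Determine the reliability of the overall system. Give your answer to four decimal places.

0.7684

R(A) = exp(−0.0000466 × 4000) = 0.829942
R(B) = exp(−0.0000436 × 4000) = 0.839961
R(C) = exp(−0.0000208 × 4000) = 0.920167
R(D) = exp(−0.0000128 × 4000) = 0.950089
R(E) = exp(−0.0000686 × 4000) = 0.760028
R(F) = exp(−0.0000155 × 4000) = 0.939883
Parallel (B and C): 1 − (1 − 0.839961)(1 − 0.920167) = 0.987224
Series ([0.987224] and D): 0.987224 × 0.950089 = 0.937951
Parallel ([0.937951] and E): 1 − (1 − 0.937951)(1 − 0.760028) = 0.985110
Series (A, [0.985110], and F): 0.829942 × 0.985110 × 0.939883 = 0.7684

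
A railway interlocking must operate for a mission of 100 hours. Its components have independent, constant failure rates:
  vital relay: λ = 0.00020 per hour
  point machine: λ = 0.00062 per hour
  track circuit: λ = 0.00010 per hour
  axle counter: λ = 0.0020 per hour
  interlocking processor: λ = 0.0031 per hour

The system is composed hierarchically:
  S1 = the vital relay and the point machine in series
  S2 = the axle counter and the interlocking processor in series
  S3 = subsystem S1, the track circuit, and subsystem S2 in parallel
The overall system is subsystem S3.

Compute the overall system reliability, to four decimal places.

0.9997

R(vital relay) = exp(−0.00020 × 100) = 0.980199
R(point machine) = exp(−0.00062 × 100) = 0.939883
R(track circuit) = exp(−0.00010 × 100) = 0.990050
R(axle counter) = exp(−0.0020 × 100) = 0.818731
R(interlocking processor) = exp(−0.0031 × 100) = 0.733447
Series (vital relay and point machine): 0.980199 × 0.939883 = 0.921272
Series (axle counter and interlocking processor): 0.818731 × 0.733447 = 0.600496
Parallel ([0.921272], track circuit, and [0.600496]): 1 − (1 − 0.921272)(1 − 0.990050)(1 − 0.600496) = 0.9997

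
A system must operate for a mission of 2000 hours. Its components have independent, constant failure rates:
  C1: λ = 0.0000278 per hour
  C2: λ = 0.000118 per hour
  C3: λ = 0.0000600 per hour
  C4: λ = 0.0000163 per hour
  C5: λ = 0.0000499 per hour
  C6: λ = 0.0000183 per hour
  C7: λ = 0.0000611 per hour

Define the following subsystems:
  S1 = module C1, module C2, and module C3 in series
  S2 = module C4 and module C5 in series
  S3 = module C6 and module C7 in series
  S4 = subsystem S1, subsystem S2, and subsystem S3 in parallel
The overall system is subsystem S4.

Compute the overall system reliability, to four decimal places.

R(C1) = exp(−0.0000278 × 2000) = 0.945917
R(C2) = exp(−0.000118 × 2000) = 0.789781
R(C3) = exp(−0.0000600 × 2000) = 0.886920
R(C4) = exp(−0.0000163 × 2000) = 0.967926
R(C5) = exp(−0.0000499 × 2000) = 0.905018
R(C6) = exp(−0.0000183 × 2000) = 0.964062
R(C7) = exp(−0.0000611 × 2000) = 0.884971
Series (C1, C2, and C3): 0.945917 × 0.789781 × 0.886920 = 0.662589
Series (C4 and C5): 0.967926 × 0.905018 = 0.875990
Series (C6 and C7): 0.964062 × 0.884971 = 0.853167
Parallel ([0.662589], [0.875990], and [0.853167]): 1 − (1 − 0.662589)(1 − 0.875990)(1 − 0.853167) = 0.9939

0.9939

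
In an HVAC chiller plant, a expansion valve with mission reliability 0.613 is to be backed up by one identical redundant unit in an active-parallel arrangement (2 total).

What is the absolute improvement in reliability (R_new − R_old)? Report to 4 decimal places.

R_before = 0.613
R_after = 1 − (1 − 0.613)^2 = 0.8502
ΔR = 0.8502 − 0.613 = 0.2372

0.2372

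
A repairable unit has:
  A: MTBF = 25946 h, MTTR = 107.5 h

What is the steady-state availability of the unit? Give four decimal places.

0.9959

A(A) = MTBF/(MTBF+MTTR) = 25946/(25946+107.5) = 0.9959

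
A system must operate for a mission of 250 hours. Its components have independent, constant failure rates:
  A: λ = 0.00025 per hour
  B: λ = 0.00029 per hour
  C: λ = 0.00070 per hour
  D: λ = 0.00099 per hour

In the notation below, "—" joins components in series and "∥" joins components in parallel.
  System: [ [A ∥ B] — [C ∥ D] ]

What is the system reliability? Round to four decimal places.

0.9607

R(A) = exp(−0.00025 × 250) = 0.939413
R(B) = exp(−0.00029 × 250) = 0.930066
R(C) = exp(−0.00070 × 250) = 0.839457
R(D) = exp(−0.00099 × 250) = 0.780750
Parallel (A and B): 1 − (1 − 0.939413)(1 − 0.930066) = 0.995763
Parallel (C and D): 1 − (1 − 0.839457)(1 − 0.780750) = 0.964801
Series ([0.995763] and [0.964801]): 0.995763 × 0.964801 = 0.9607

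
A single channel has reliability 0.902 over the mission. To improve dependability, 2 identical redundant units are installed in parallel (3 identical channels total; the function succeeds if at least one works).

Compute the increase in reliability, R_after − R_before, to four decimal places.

R_before = 0.902
R_after = 1 − (1 − 0.902)^3 = 0.9991
ΔR = 0.9991 − 0.902 = 0.0971

0.0971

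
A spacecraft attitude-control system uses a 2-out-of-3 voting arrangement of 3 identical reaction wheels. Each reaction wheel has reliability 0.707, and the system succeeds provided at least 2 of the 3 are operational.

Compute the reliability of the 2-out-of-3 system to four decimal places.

R = Σ_{i=2}^{3} C(3,i) p^i (1−p)^{3−i} with p = 0.707
C(3,2)·0.707^2·0.293^1 = 0.439367
C(3,3)·0.707^3·0.293^0 = 0.353393
Sum = 0.7928

0.7928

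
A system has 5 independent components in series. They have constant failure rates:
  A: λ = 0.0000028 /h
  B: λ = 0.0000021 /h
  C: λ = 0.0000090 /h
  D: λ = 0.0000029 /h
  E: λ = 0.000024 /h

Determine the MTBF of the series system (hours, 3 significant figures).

Series of exponential components: λ_sys = Σ λ_i
λ_sys = 0.0000028 + 0.0000021 + 0.0000090 + 0.0000029 + 0.000024 = 4.0800e-05 /h
MTBF = 1 / λ_sys = 24500 h

24500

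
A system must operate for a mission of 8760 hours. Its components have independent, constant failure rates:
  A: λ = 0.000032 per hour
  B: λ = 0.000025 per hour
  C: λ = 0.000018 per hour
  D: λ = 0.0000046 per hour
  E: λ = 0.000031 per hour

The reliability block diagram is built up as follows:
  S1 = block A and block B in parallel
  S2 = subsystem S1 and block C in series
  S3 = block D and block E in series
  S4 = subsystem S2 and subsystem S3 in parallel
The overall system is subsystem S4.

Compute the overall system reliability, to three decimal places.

R(A) = exp(−0.000032 × 8760) = 0.75554
R(B) = exp(−0.000025 × 8760) = 0.80332
R(C) = exp(−0.000018 × 8760) = 0.85412
R(D) = exp(−0.0000046 × 8760) = 0.96051
R(E) = exp(−0.000031 × 8760) = 0.76219
Parallel (A and B): 1 − (1 − 0.75554)(1 − 0.80332) = 0.95192
Series ([0.95192] and C): 0.95192 × 0.85412 = 0.81305
Series (D and E): 0.96051 × 0.76219 = 0.73209
Parallel ([0.81305] and [0.73209]): 1 − (1 − 0.81305)(1 − 0.73209) = 0.950

0.950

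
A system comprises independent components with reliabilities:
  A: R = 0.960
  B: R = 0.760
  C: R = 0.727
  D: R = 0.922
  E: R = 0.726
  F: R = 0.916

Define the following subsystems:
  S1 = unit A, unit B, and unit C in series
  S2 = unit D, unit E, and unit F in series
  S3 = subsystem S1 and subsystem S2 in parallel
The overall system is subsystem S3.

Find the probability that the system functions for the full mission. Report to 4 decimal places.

0.8183

Series (A, B, and C): 0.960000 × 0.760000 × 0.727000 = 0.530419
Series (D, E, and F): 0.922000 × 0.726000 × 0.916000 = 0.613145
Parallel ([0.530419] and [0.613145]): 1 − (1 − 0.530419)(1 − 0.613145) = 0.8183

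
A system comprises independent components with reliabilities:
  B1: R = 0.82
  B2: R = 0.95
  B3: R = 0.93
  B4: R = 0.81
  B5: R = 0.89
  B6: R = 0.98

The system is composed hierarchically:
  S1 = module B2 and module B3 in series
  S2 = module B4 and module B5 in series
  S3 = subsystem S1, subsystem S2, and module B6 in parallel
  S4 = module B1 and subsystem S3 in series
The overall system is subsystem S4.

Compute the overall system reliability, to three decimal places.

Series (B2 and B3): 0.95000 × 0.93000 = 0.88350
Series (B4 and B5): 0.81000 × 0.89000 = 0.72090
Parallel ([0.88350], [0.72090], and B6): 1 − (1 − 0.88350)(1 − 0.72090)(1 − 0.98000) = 0.99935
Series (B1 and [0.99935]): 0.82000 × 0.99935 = 0.819

0.819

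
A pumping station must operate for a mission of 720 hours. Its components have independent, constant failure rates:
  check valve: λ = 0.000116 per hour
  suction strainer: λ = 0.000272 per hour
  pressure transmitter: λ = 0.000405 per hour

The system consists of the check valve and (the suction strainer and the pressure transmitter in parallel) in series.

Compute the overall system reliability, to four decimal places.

0.8785

R(check valve) = exp(−0.000116 × 720) = 0.919873
R(suction strainer) = exp(−0.000272 × 720) = 0.822144
R(pressure transmitter) = exp(−0.000405 × 720) = 0.747067
Parallel (suction strainer and pressure transmitter): 1 − (1 − 0.822144)(1 − 0.747067) = 0.955014
Series (check valve and [0.955014]): 0.919873 × 0.955014 = 0.8785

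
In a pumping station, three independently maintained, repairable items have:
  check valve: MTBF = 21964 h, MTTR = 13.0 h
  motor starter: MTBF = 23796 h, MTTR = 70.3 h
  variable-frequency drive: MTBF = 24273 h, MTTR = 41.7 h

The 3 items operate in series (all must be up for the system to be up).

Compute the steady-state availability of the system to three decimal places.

0.995

A(check valve) = MTBF/(MTBF+MTTR) = 21964/(21964+13.0) = 0.999408
A(motor starter) = MTBF/(MTBF+MTTR) = 23796/(23796+70.3) = 0.997054
A(variable-frequency drive) = MTBF/(MTBF+MTTR) = 24273/(24273+41.7) = 0.998285
Series availability: 0.999408 × 0.997054 × 0.998285 = 0.995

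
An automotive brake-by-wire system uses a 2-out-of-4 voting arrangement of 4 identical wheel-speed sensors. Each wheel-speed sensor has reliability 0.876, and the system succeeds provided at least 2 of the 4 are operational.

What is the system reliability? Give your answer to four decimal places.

0.9931

R = Σ_{i=2}^{4} C(4,i) p^i (1−p)^{4−i} with p = 0.876
C(4,2)·0.876^2·0.124^2 = 0.070795
C(4,3)·0.876^3·0.124^1 = 0.333422
C(4,4)·0.876^4·0.124^0 = 0.588866
Sum = 0.9931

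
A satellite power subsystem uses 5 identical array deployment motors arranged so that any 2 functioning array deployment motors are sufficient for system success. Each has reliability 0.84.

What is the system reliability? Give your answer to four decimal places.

0.9971

R = Σ_{i=2}^{5} C(5,i) p^i (1−p)^{5−i} with p = 0.84
C(5,2)·0.84^2·0.16^3 = 0.028901
C(5,3)·0.84^3·0.16^2 = 0.151732
C(5,4)·0.84^4·0.16^1 = 0.398297
C(5,5)·0.84^5·0.16^0 = 0.418212
Sum = 0.9971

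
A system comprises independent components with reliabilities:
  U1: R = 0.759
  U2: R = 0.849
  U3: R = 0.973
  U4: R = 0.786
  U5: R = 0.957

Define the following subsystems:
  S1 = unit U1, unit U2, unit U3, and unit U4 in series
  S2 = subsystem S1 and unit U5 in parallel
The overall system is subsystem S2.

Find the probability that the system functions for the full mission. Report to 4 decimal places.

0.9782

Series (U1, U2, U3, and U4): 0.759000 × 0.849000 × 0.973000 × 0.786000 = 0.492816
Parallel ([0.492816] and U5): 1 − (1 − 0.492816)(1 − 0.957000) = 0.9782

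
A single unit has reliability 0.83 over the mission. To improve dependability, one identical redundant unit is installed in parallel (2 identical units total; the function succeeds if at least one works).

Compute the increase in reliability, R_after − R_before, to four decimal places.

R_before = 0.83
R_after = 1 − (1 − 0.83)^2 = 0.9711
ΔR = 0.9711 − 0.83 = 0.1411

0.1411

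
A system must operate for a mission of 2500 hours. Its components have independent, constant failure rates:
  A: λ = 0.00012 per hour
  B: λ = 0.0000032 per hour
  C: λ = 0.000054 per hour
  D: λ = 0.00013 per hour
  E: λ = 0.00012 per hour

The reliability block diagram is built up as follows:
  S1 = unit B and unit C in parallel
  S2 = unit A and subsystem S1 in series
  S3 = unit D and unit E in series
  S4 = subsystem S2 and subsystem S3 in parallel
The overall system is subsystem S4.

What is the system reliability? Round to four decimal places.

0.8792

R(A) = exp(−0.00012 × 2500) = 0.740818
R(B) = exp(−0.0000032 × 2500) = 0.992032
R(C) = exp(−0.000054 × 2500) = 0.873716
R(D) = exp(−0.00013 × 2500) = 0.722527
R(E) = exp(−0.00012 × 2500) = 0.740818
Parallel (B and C): 1 − (1 − 0.992032)(1 − 0.873716) = 0.998994
Series (A and [0.998994]): 0.740818 × 0.998994 = 0.740073
Series (D and E): 0.722527 × 0.740818 = 0.535261
Parallel ([0.740073] and [0.535261]): 1 − (1 − 0.740073)(1 − 0.535261) = 0.8792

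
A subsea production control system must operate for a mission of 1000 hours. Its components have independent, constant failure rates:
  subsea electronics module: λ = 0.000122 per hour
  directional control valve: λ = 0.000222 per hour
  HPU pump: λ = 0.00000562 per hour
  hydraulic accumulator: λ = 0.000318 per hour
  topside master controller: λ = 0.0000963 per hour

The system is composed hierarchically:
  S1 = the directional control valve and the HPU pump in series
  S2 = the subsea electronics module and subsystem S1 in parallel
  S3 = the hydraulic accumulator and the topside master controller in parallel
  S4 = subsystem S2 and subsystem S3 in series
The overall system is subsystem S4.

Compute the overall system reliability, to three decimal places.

R(subsea electronics module) = exp(−0.000122 × 1000) = 0.88515
R(directional control valve) = exp(−0.000222 × 1000) = 0.80092
R(HPU pump) = exp(−0.00000562 × 1000) = 0.99440
R(hydraulic accumulator) = exp(−0.000318 × 1000) = 0.72760
R(topside master controller) = exp(−0.0000963 × 1000) = 0.90819
Series (directional control valve and HPU pump): 0.80092 × 0.99440 = 0.79643
Parallel (subsea electronics module and [0.79643]): 1 − (1 − 0.88515)(1 − 0.79643) = 0.97662
Parallel (hydraulic accumulator and topside master controller): 1 − (1 − 0.72760)(1 − 0.90819) = 0.97499
Series ([0.97662] and [0.97499]): 0.97662 × 0.97499 = 0.952

0.952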